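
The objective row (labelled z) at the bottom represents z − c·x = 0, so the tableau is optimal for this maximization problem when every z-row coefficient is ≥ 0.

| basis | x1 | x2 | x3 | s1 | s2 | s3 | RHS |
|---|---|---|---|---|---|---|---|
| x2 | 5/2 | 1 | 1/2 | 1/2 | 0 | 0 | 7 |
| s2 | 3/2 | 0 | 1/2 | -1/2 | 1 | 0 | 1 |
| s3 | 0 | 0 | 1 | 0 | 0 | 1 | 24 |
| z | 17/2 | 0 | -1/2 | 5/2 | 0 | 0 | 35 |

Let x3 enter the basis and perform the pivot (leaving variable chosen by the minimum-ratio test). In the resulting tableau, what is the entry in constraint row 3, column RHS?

Ratio test on column x3 — row 1: 7/(1/2) = 14; row 2: 1/(1/2) = 2; row 3: 24/1 = 24. Minimum is 2 at row 2 (s2 leaves); pivot element 1/2.
Divide row 2 by 1/2; eliminate column x3 from the other rows.
Row 3 update in column RHS: 24 − 1·2 = 22.

22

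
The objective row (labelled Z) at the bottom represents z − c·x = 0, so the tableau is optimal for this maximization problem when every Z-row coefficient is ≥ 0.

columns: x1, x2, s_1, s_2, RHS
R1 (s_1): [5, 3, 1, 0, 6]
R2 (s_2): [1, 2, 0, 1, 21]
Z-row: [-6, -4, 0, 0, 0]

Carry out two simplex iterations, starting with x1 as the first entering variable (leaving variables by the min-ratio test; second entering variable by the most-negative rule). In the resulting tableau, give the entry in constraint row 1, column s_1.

Ratio test on column x1 — row 1: 6/5 = 6/5; row 2: 21/1 = 21. Minimum is 6/5 at row 1 (s_1 leaves); pivot element 5.
Divide row 1 by 5; eliminate column x1 from the other rows.
Second iteration: most negative Z-row entry is -2/5 in column x2, so x2 enters.
Ratio test on column x2 — row 1: (6/5)/(3/5) = 2; row 2: (99/5)/(7/5) = 99/7. Minimum is 2 at row 1 (x1 leaves); pivot element 3/5.
Divide row 1 by 3/5; eliminate column x2 from the other rows.
After both pivots, the entry at constraint row 1, column s_1 is 1/3.

1/3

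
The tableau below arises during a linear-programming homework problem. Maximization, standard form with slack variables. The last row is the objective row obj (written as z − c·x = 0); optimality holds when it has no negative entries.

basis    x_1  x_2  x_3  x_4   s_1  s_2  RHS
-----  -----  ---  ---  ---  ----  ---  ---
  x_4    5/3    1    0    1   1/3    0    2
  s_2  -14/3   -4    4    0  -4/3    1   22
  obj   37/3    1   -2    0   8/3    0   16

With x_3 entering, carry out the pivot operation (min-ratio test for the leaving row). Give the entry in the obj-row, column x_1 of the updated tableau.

10

Ratio test on column x_3 — row 1: entry 0 ≤ 0; row 2: 22/4 = 11/2. Minimum is 11/2 at row 2 (s_2 leaves); pivot element 4.
Divide row 2 by 4; eliminate column x_3 from the other rows.
obj-row update in column x_1: 37/3 − (-2)·(-7/6) = 10.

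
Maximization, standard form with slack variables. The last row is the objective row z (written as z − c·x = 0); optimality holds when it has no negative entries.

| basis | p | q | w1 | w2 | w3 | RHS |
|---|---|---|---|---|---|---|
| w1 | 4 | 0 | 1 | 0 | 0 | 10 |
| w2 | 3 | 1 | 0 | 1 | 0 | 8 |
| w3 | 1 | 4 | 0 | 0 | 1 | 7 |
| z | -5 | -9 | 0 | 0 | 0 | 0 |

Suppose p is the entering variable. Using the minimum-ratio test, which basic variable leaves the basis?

Column p entries and ratios — w1: 10/4 = 5/2; w2: 8/3 = 8/3; w3: 7/1 = 7.
Smallest ratio is 5/2 in the row of w1, so w1 leaves.

w1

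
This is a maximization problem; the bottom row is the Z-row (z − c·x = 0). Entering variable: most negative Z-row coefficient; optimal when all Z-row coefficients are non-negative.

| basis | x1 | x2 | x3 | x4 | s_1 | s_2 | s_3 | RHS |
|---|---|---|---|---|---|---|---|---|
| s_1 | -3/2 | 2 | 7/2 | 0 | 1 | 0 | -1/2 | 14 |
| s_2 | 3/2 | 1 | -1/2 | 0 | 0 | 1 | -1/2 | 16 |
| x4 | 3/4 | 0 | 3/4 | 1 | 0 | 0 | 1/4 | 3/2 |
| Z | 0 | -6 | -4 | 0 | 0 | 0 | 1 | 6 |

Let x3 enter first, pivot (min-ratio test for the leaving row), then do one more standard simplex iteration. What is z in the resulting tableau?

Ratio test on column x3 — row 1: 14/(7/2) = 4; row 2: entry -1/2 ≤ 0; row 3: (3/2)/(3/4) = 2. Minimum is 2 at row 3 (x4 leaves); pivot element 3/4.
Pivot on row 3; the Z-row RHS becomes 6 − (-4)·2 = 14.
Next entering variable (most negative Z-row entry -6): x2.
Ratio test on column x2 — row 1: 7/2 = 7/2; row 2: 17/1 = 17; row 3: entry 0 ≤ 0. Minimum is 7/2 at row 1 (s_1 leaves); pivot element 2.
After the second pivot the Z-row RHS is 14 − (-6)·(7/2) = 35.

35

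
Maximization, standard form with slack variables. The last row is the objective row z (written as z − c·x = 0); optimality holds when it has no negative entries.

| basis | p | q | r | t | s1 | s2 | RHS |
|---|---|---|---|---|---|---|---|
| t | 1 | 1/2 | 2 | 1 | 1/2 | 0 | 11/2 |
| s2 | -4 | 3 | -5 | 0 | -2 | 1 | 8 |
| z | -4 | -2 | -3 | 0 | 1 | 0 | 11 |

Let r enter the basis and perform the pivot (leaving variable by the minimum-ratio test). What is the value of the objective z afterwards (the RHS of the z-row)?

77/4

Ratio test on column r — row 1: (11/2)/2 = 11/4; row 2: entry -5 ≤ 0. Minimum is 11/4 at row 1 (t leaves); pivot element 2.
Pivot on row 1; the z-row RHS becomes 11 − (-3)·(11/4) = 77/4.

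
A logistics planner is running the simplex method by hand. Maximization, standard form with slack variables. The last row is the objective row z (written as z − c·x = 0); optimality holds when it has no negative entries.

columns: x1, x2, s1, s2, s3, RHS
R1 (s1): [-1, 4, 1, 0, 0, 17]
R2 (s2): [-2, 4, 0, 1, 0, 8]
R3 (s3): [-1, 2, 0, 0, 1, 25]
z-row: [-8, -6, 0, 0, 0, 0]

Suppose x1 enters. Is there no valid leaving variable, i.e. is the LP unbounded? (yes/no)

Every constraint-row entry in column x1 is ≤ 0, so increasing x1 is unbounded.

yes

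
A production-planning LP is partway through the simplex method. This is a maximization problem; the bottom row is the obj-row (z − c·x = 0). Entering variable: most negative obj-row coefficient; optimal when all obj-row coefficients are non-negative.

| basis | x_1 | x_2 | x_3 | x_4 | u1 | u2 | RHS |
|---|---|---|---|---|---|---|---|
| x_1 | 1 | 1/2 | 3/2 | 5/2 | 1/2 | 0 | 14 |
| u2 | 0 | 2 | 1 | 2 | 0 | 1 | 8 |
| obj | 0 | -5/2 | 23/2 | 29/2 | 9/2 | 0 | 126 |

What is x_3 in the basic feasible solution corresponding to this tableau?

x_3 is not in the basis, so in the current basic feasible solution x_3 = 0.

0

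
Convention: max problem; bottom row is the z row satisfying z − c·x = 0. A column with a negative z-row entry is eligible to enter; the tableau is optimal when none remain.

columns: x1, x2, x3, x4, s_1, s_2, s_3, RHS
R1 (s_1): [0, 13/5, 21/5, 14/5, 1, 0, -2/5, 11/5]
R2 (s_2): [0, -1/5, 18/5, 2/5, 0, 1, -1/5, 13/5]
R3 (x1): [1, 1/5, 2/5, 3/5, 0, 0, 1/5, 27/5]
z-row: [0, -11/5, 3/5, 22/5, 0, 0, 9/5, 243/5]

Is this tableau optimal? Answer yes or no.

no

The z-row has a negative entry -11/5 in column x2, so it is not optimal.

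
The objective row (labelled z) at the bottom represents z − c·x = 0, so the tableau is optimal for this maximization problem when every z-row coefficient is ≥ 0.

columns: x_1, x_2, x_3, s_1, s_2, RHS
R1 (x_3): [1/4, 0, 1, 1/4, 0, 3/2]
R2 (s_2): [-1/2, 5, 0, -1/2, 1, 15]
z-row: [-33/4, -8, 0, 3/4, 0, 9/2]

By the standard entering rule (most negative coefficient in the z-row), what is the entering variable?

x_1

Negative z-row entries: x_1: -33/4, x_2: -8.
The most negative is -33/4 in column x_1, so x_1 enters.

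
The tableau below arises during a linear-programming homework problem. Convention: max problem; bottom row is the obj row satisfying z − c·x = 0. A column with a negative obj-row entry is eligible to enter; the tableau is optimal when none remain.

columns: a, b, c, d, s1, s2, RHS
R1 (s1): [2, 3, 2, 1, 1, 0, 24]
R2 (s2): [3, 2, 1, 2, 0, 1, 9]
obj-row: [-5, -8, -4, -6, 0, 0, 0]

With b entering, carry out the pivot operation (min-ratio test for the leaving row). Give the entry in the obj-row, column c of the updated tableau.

0

Ratio test on column b — row 1: 24/3 = 8; row 2: 9/2 = 9/2. Minimum is 9/2 at row 2 (s2 leaves); pivot element 2.
Divide row 2 by 2; eliminate column b from the other rows.
obj-row update in column c: -4 − (-8)·(1/2) = 0.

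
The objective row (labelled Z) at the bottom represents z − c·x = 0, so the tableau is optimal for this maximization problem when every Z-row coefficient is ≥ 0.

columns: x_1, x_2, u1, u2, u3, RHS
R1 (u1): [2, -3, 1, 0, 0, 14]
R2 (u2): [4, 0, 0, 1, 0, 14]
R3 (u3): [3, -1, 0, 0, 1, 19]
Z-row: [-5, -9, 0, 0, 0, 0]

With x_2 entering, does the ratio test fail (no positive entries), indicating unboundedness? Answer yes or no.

yes

Every constraint-row entry in column x_2 is ≤ 0, so increasing x_2 is unbounded.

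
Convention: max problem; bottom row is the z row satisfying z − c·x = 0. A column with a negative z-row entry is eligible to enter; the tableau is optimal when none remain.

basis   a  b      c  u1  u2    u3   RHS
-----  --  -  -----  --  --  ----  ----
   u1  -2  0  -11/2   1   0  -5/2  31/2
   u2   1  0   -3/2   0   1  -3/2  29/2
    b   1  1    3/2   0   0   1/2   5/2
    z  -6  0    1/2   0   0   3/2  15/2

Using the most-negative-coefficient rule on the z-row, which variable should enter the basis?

Negative z-row entries: a: -6.
The most negative is -6 in column a, so a enters.

a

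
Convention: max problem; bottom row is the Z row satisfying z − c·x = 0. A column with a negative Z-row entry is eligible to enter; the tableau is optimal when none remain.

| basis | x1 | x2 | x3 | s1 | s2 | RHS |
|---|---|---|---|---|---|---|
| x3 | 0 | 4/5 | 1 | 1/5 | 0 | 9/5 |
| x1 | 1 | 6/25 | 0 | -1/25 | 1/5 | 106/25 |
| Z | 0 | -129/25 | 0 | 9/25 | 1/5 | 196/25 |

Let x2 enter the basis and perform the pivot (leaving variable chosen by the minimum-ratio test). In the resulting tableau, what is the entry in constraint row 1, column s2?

0

Ratio test on column x2 — row 1: (9/5)/(4/5) = 9/4; row 2: (106/25)/(6/25) = 53/3. Minimum is 9/4 at row 1 (x3 leaves); pivot element 4/5.
Divide row 1 by 4/5; eliminate column x2 from the other rows.
In the new row 1, the s2 entry is the old entry divided by the pivot: 0/(4/5) = 0.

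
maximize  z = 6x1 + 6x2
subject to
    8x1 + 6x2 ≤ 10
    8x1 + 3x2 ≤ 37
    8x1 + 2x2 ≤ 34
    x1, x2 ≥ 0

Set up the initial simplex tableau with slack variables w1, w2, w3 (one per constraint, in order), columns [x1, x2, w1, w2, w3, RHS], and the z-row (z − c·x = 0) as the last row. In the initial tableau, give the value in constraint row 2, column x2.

Constraint 2 has coefficient 3 on x2.

3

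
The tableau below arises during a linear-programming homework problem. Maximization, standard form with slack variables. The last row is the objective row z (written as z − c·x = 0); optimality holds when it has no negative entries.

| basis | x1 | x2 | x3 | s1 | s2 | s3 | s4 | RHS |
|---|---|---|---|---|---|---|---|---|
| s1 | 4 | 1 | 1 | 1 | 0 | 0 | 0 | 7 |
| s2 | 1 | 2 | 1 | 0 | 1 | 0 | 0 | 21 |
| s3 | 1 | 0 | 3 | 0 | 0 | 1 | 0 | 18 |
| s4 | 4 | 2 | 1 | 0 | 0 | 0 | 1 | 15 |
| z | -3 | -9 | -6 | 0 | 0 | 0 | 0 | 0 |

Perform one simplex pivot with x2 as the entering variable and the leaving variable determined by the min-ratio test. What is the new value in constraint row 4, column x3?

Ratio test on column x2 — row 1: 7/1 = 7; row 2: 21/2 = 21/2; row 3: entry 0 ≤ 0; row 4: 15/2 = 15/2. Minimum is 7 at row 1 (s1 leaves); pivot element 1.
Divide row 1 by 1; eliminate column x2 from the other rows.
Row 4 update in column x3: 1 − 2·1 = -1.

-1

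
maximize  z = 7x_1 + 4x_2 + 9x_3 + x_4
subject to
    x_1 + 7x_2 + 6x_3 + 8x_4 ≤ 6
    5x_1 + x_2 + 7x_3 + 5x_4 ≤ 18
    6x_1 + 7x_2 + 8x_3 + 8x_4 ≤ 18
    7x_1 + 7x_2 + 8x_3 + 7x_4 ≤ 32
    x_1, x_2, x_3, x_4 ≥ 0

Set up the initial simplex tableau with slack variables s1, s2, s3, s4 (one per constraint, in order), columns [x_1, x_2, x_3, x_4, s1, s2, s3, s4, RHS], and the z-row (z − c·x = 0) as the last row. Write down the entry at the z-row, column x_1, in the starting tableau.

-7

The z-row carries the negated objective coefficients: the x_1 entry is -7.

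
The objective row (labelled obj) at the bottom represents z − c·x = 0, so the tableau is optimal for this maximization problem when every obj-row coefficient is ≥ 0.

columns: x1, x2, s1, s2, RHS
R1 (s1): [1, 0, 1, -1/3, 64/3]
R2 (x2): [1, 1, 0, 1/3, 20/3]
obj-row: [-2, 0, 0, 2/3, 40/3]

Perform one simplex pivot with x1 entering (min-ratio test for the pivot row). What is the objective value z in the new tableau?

Ratio test on column x1 — row 1: (64/3)/1 = 64/3; row 2: (20/3)/1 = 20/3. Minimum is 20/3 at row 2 (x2 leaves); pivot element 1.
Pivot on row 2; the obj-row RHS becomes 40/3 − (-2)·(20/3) = 80/3.

80/3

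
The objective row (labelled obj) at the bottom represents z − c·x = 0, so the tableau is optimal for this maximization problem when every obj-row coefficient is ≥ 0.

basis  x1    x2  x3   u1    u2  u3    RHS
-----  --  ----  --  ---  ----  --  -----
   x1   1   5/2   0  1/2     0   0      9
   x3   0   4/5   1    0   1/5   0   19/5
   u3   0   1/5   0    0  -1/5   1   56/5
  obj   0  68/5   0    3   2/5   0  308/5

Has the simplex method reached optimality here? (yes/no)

yes

Every obj-row coefficient is ≥ 0, so the tableau is optimal.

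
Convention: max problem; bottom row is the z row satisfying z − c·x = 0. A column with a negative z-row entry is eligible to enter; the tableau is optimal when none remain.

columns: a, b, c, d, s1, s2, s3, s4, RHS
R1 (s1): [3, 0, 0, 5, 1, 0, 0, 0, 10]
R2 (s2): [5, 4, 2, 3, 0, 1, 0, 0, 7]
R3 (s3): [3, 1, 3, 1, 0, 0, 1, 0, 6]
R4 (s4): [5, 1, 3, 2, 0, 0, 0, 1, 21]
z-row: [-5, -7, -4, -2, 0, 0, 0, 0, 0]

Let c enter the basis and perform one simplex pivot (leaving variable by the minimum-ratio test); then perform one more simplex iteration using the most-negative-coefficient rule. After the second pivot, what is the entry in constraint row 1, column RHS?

Ratio test on column c — row 1: entry 0 ≤ 0; row 2: 7/2 = 7/2; row 3: 6/3 = 2; row 4: 21/3 = 7. Minimum is 2 at row 3 (s3 leaves); pivot element 3.
Divide row 3 by 3; eliminate column c from the other rows.
Second iteration: most negative z-row entry is -17/3 in column b, so b enters.
Ratio test on column b — row 1: entry 0 ≤ 0; row 2: 3/(10/3) = 9/10; row 3: 2/(1/3) = 6; row 4: entry 0 ≤ 0. Minimum is 9/10 at row 2 (s2 leaves); pivot element 10/3.
Divide row 2 by 10/3; eliminate column b from the other rows.
After both pivots, the entry at constraint row 1, column RHS is 10.

10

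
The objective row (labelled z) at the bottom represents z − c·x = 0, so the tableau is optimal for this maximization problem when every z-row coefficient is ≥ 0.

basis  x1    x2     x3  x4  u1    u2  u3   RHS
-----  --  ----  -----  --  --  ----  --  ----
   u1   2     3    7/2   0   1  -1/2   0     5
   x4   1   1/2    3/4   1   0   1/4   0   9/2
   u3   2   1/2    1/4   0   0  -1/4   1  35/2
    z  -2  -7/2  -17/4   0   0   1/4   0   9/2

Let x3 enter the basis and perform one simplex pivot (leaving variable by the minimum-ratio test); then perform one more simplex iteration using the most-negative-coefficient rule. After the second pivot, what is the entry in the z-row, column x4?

Ratio test on column x3 — row 1: 5/(7/2) = 10/7; row 2: (9/2)/(3/4) = 6; row 3: (35/2)/(1/4) = 70. Minimum is 10/7 at row 1 (u1 leaves); pivot element 7/2.
Divide row 1 by 7/2; eliminate column x3 from the other rows.
Second iteration: most negative z-row entry is -5/14 in column u2, so u2 enters.
Ratio test on column u2 — row 1: entry -1/7 ≤ 0; row 2: (24/7)/(5/14) = 48/5; row 3: entry -3/14 ≤ 0. Minimum is 48/5 at row 2 (x4 leaves); pivot element 5/14.
Divide row 2 by 5/14; eliminate column u2 from the other rows.
After both pivots, the entry at the z-row, column x4 is 1.

1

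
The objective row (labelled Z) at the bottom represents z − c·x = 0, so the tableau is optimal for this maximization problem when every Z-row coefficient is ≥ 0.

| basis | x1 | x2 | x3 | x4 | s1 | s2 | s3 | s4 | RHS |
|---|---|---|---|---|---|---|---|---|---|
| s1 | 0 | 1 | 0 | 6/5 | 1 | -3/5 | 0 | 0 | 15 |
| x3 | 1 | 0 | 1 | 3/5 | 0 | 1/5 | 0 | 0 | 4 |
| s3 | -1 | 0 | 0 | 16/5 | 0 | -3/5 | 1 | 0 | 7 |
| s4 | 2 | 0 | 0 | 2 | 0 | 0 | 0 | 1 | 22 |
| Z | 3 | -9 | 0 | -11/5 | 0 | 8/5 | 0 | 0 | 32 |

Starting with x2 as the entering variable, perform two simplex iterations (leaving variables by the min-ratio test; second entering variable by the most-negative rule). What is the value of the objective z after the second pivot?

243

Ratio test on column x2 — row 1: 15/1 = 15; row 2: entry 0 ≤ 0; row 3: entry 0 ≤ 0; row 4: entry 0 ≤ 0. Minimum is 15 at row 1 (s1 leaves); pivot element 1.
Pivot on row 1; the Z-row RHS becomes 32 − (-9)·15 = 167.
Next entering variable (most negative Z-row entry -19/5): s2.
Ratio test on column s2 — row 1: entry -3/5 ≤ 0; row 2: 4/(1/5) = 20; row 3: entry -3/5 ≤ 0; row 4: entry 0 ≤ 0. Minimum is 20 at row 2 (x3 leaves); pivot element 1/5.
After the second pivot the Z-row RHS is 167 − (-19/5)·20 = 243.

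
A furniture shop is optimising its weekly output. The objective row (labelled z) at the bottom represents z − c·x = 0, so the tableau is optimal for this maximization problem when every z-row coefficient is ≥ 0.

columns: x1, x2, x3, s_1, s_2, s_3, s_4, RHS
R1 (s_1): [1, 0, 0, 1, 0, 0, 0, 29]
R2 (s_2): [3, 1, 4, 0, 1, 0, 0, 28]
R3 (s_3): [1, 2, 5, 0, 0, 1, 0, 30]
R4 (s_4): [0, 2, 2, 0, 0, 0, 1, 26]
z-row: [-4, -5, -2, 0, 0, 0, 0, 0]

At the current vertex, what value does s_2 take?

28

s_2 is basic (row 2); its value is the RHS of that row, 28.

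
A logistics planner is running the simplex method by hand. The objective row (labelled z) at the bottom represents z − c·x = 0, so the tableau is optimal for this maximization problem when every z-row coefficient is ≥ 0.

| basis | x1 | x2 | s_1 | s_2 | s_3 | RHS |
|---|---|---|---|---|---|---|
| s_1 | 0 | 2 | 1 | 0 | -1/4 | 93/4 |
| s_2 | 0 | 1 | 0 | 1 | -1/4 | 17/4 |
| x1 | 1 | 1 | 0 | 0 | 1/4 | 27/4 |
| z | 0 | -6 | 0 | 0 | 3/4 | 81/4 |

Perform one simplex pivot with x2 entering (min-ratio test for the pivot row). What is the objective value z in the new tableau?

183/4

Ratio test on column x2 — row 1: (93/4)/2 = 93/8; row 2: (17/4)/1 = 17/4; row 3: (27/4)/1 = 27/4. Minimum is 17/4 at row 2 (s_2 leaves); pivot element 1.
Pivot on row 2; the z-row RHS becomes 81/4 − (-6)·(17/4) = 183/4.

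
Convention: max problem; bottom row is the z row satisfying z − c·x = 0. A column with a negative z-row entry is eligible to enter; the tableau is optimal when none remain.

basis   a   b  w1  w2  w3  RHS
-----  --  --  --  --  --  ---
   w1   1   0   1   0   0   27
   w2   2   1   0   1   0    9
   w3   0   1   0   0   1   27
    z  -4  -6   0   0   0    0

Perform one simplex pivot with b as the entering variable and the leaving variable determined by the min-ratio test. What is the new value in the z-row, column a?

Ratio test on column b — row 1: entry 0 ≤ 0; row 2: 9/1 = 9; row 3: 27/1 = 27. Minimum is 9 at row 2 (w2 leaves); pivot element 1.
Divide row 2 by 1; eliminate column b from the other rows.
z-row update in column a: -4 − (-6)·2 = 8.

8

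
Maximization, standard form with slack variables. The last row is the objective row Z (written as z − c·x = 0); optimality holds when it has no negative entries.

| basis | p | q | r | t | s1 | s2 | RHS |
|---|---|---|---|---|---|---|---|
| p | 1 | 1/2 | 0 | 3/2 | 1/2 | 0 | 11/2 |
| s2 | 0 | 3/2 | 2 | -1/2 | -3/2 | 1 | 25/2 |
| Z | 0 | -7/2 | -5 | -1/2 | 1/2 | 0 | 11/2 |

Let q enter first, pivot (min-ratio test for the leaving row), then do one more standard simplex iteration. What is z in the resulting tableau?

Ratio test on column q — row 1: (11/2)/(1/2) = 11; row 2: (25/2)/(3/2) = 25/3. Minimum is 25/3 at row 2 (s2 leaves); pivot element 3/2.
Pivot on row 2; the Z-row RHS becomes 11/2 − (-7/2)·(25/3) = 104/3.
Next entering variable (most negative Z-row entry -3): s1.
Ratio test on column s1 — row 1: (4/3)/1 = 4/3; row 2: entry -1 ≤ 0. Minimum is 4/3 at row 1 (p leaves); pivot element 1.
After the second pivot the Z-row RHS is 104/3 − (-3)·(4/3) = 116/3.

116/3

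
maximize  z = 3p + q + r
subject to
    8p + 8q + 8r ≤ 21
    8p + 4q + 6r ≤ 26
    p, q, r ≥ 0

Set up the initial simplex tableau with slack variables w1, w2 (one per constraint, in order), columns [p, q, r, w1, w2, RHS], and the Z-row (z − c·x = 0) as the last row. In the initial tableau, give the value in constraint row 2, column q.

4

Constraint 2 has coefficient 4 on q.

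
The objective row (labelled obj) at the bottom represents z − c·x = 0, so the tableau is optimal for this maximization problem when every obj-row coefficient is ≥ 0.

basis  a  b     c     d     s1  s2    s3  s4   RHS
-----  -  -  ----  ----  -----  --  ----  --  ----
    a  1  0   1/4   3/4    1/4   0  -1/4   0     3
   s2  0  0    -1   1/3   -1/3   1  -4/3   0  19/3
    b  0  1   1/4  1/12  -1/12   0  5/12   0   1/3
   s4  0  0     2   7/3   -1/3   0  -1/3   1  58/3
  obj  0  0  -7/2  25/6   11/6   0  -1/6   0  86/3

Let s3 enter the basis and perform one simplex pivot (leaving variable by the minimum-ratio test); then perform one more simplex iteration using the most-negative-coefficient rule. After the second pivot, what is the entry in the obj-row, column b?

Ratio test on column s3 — row 1: entry -1/4 ≤ 0; row 2: entry -4/3 ≤ 0; row 3: (1/3)/(5/12) = 4/5; row 4: entry -1/3 ≤ 0. Minimum is 4/5 at row 3 (b leaves); pivot element 5/12.
Divide row 3 by 5/12; eliminate column s3 from the other rows.
Second iteration: most negative obj-row entry is -17/5 in column c, so c enters.
Ratio test on column c — row 1: (16/5)/(2/5) = 8; row 2: entry -1/5 ≤ 0; row 3: (4/5)/(3/5) = 4/3; row 4: (98/5)/(11/5) = 98/11. Minimum is 4/3 at row 3 (s3 leaves); pivot element 3/5.
Divide row 3 by 3/5; eliminate column c from the other rows.
After both pivots, the entry at the obj-row, column b is 14.

14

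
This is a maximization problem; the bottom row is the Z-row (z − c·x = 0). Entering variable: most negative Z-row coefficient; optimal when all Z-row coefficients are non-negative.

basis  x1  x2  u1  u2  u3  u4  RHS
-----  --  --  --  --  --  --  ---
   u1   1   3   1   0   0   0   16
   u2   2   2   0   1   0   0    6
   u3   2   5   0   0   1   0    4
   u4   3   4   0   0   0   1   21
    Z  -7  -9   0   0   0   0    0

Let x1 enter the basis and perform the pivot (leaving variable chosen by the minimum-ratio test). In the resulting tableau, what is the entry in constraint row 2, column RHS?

2

Ratio test on column x1 — row 1: 16/1 = 16; row 2: 6/2 = 3; row 3: 4/2 = 2; row 4: 21/3 = 7. Minimum is 2 at row 3 (u3 leaves); pivot element 2.
Divide row 3 by 2; eliminate column x1 from the other rows.
Row 2 update in column RHS: 6 − 2·2 = 2.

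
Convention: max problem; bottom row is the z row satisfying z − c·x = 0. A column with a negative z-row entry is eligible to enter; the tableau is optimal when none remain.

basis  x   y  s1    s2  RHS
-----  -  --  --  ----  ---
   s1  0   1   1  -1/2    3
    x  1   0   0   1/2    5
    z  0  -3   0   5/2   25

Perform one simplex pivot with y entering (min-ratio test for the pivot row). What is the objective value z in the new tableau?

Ratio test on column y — row 1: 3/1 = 3; row 2: entry 0 ≤ 0. Minimum is 3 at row 1 (s1 leaves); pivot element 1.
Pivot on row 1; the z-row RHS becomes 25 − (-3)·3 = 34.

34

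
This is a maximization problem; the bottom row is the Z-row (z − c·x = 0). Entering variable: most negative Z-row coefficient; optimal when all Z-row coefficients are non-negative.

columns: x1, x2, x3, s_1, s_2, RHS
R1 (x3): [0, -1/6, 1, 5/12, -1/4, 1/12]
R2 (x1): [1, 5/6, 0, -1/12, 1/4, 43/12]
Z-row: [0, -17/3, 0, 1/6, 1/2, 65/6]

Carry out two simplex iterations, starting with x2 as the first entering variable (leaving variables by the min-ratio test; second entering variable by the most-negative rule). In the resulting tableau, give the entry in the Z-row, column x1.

7

Ratio test on column x2 — row 1: entry -1/6 ≤ 0; row 2: (43/12)/(5/6) = 43/10. Minimum is 43/10 at row 2 (x1 leaves); pivot element 5/6.
Divide row 2 by 5/6; eliminate column x2 from the other rows.
Second iteration: most negative Z-row entry is -2/5 in column s_1, so s_1 enters.
Ratio test on column s_1 — row 1: (4/5)/(2/5) = 2; row 2: entry -1/10 ≤ 0. Minimum is 2 at row 1 (x3 leaves); pivot element 2/5.
Divide row 1 by 2/5; eliminate column s_1 from the other rows.
After both pivots, the entry at the Z-row, column x1 is 7.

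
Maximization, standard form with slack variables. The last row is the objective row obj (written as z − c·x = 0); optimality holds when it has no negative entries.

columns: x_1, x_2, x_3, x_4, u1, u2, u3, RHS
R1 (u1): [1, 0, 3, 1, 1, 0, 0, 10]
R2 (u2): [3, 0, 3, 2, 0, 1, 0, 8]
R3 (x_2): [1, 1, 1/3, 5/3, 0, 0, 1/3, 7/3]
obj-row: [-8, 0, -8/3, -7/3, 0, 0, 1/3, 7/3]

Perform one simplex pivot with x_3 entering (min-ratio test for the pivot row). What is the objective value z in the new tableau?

Ratio test on column x_3 — row 1: 10/3 = 10/3; row 2: 8/3 = 8/3; row 3: (7/3)/(1/3) = 7. Minimum is 8/3 at row 2 (u2 leaves); pivot element 3.
Pivot on row 2; the obj-row RHS becomes 7/3 − (-8/3)·(8/3) = 85/9.

85/9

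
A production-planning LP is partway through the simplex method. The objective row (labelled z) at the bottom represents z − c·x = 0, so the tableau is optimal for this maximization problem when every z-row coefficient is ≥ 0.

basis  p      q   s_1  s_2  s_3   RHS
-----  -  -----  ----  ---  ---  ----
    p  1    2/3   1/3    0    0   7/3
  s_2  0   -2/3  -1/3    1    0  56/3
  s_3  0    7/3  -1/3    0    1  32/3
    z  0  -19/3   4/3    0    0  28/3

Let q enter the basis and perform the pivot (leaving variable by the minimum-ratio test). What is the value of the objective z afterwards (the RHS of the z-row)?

63/2

Ratio test on column q — row 1: (7/3)/(2/3) = 7/2; row 2: entry -2/3 ≤ 0; row 3: (32/3)/(7/3) = 32/7. Minimum is 7/2 at row 1 (p leaves); pivot element 2/3.
Pivot on row 1; the z-row RHS becomes 28/3 − (-19/3)·(7/2) = 63/2.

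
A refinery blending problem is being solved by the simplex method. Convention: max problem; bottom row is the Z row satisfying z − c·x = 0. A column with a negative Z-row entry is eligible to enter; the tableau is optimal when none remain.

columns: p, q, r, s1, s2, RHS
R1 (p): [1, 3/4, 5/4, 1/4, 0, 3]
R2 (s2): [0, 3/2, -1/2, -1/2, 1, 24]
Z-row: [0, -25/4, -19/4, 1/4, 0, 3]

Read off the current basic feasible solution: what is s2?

s2 is basic (row 2); its value is the RHS of that row, 24.

24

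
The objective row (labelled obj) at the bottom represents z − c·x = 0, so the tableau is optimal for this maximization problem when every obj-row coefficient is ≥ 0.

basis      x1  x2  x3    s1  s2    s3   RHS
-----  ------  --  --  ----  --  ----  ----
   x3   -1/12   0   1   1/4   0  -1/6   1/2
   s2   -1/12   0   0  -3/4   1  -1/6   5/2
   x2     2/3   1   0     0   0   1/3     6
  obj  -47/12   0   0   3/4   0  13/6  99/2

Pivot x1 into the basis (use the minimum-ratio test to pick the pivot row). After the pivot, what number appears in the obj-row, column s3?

Ratio test on column x1 — row 1: entry -1/12 ≤ 0; row 2: entry -1/12 ≤ 0; row 3: 6/(2/3) = 9. Minimum is 9 at row 3 (x2 leaves); pivot element 2/3.
Divide row 3 by 2/3; eliminate column x1 from the other rows.
obj-row update in column s3: 13/6 − (-47/12)·(1/2) = 33/8.

33/8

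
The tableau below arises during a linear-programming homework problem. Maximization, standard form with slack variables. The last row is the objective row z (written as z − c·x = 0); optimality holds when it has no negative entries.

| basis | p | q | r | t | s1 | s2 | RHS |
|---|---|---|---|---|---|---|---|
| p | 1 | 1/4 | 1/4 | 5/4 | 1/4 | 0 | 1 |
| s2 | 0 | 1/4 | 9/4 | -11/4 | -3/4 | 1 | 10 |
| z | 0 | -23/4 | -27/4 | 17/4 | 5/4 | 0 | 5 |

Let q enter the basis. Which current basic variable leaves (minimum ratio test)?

Column q entries and ratios — p: 1/(1/4) = 4; s2: 10/(1/4) = 40.
Smallest ratio is 4 in the row of p, so p leaves.

p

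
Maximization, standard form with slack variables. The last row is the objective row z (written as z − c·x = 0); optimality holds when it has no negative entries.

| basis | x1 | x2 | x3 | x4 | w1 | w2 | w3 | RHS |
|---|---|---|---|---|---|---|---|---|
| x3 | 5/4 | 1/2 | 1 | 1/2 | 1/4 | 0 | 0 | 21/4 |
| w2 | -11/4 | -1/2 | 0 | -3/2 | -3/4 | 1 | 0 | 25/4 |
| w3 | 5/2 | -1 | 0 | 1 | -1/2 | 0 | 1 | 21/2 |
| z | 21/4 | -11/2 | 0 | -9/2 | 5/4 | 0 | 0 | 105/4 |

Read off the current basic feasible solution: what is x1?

0

x1 is not in the basis, so in the current basic feasible solution x1 = 0.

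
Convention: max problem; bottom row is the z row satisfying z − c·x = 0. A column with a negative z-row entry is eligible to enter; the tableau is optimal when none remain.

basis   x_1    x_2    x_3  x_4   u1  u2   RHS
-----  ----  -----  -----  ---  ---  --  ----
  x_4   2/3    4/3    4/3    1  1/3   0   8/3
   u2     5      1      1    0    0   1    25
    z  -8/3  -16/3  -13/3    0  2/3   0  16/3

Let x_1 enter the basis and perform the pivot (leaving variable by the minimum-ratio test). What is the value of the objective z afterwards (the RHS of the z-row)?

Ratio test on column x_1 — row 1: (8/3)/(2/3) = 4; row 2: 25/5 = 5. Minimum is 4 at row 1 (x_4 leaves); pivot element 2/3.
Pivot on row 1; the z-row RHS becomes 16/3 − (-8/3)·4 = 16.

16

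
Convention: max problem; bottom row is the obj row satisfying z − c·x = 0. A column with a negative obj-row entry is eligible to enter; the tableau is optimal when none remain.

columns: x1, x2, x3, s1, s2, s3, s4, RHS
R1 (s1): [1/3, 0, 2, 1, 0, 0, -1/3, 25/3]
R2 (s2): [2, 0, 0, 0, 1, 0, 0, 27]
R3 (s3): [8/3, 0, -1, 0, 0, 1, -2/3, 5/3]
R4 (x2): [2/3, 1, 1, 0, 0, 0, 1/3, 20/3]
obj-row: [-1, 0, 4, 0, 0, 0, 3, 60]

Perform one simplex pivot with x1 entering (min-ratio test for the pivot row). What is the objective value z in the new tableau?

Ratio test on column x1 — row 1: (25/3)/(1/3) = 25; row 2: 27/2 = 27/2; row 3: (5/3)/(8/3) = 5/8; row 4: (20/3)/(2/3) = 10. Minimum is 5/8 at row 3 (s3 leaves); pivot element 8/3.
Pivot on row 3; the obj-row RHS becomes 60 − (-1)·(5/8) = 485/8.

485/8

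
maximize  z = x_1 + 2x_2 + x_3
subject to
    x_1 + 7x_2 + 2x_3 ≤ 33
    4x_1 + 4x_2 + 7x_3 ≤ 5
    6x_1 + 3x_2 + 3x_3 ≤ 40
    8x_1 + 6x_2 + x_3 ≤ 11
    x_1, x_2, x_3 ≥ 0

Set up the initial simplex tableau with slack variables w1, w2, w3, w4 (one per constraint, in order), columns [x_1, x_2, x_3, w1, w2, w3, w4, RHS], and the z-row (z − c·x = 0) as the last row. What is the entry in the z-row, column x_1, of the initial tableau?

-1

The z-row carries the negated objective coefficients: the x_1 entry is -1.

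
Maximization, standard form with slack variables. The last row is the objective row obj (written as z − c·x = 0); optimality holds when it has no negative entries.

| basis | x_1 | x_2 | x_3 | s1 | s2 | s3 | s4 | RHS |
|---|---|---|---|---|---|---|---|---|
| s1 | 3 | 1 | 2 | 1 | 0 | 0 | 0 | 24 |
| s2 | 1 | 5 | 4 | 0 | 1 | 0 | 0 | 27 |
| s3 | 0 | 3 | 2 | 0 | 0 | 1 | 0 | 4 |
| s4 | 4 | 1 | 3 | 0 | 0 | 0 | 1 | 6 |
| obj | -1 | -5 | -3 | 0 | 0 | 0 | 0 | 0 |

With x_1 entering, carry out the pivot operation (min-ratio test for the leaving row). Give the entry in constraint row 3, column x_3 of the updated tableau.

2

Ratio test on column x_1 — row 1: 24/3 = 8; row 2: 27/1 = 27; row 3: entry 0 ≤ 0; row 4: 6/4 = 3/2. Minimum is 3/2 at row 4 (s4 leaves); pivot element 4.
Divide row 4 by 4; eliminate column x_1 from the other rows.
Row 3 update in column x_3: 2 − 0·(3/4) = 2.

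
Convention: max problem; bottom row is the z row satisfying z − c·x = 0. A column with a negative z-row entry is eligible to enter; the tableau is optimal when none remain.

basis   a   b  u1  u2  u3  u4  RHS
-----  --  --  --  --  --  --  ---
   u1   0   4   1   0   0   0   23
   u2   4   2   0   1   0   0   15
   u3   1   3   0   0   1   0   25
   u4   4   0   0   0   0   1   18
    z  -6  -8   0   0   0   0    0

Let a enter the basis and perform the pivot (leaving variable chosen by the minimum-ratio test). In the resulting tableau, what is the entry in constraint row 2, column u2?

1/4

Ratio test on column a — row 1: entry 0 ≤ 0; row 2: 15/4 = 15/4; row 3: 25/1 = 25; row 4: 18/4 = 9/2. Minimum is 15/4 at row 2 (u2 leaves); pivot element 4.
Divide row 2 by 4; eliminate column a from the other rows.
In the new row 2, the u2 entry is the old entry divided by the pivot: 1/4 = 1/4.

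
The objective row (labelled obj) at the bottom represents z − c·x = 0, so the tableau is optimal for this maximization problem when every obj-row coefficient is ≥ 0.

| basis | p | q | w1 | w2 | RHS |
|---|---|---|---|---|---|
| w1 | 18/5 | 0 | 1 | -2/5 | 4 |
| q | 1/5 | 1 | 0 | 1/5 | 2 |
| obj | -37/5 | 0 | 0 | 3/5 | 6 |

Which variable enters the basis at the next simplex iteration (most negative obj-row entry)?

Negative obj-row entries: p: -37/5.
The most negative is -37/5 in column p, so p enters.

p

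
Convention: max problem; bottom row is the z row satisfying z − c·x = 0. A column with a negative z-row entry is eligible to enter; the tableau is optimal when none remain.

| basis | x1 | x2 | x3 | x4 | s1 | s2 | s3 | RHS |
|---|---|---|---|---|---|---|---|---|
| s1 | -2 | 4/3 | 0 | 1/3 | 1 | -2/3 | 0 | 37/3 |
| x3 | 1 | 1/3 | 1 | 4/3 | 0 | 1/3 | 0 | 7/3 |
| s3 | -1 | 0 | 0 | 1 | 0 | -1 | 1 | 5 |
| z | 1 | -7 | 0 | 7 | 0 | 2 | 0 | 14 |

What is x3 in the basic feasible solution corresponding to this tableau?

x3 is basic (row 2); its value is the RHS of that row, 7/3.

7/3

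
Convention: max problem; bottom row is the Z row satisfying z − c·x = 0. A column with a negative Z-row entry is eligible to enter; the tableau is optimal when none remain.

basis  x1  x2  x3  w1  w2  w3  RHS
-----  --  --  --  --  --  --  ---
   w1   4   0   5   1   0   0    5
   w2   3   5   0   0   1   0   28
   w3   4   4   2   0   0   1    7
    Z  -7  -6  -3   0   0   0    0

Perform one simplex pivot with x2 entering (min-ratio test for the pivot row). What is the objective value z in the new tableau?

Ratio test on column x2 — row 1: entry 0 ≤ 0; row 2: 28/5 = 28/5; row 3: 7/4 = 7/4. Minimum is 7/4 at row 3 (w3 leaves); pivot element 4.
Pivot on row 3; the Z-row RHS becomes 0 − (-6)·(7/4) = 21/2.

21/2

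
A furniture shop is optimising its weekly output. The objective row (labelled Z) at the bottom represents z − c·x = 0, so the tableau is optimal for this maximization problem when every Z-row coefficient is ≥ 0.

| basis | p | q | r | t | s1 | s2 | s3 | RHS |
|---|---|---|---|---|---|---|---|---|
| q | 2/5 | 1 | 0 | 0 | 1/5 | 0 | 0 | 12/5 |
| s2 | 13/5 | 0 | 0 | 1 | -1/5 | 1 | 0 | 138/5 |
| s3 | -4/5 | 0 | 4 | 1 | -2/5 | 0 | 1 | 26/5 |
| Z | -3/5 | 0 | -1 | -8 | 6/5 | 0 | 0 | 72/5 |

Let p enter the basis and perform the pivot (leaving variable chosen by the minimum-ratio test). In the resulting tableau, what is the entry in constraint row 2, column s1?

Ratio test on column p — row 1: (12/5)/(2/5) = 6; row 2: (138/5)/(13/5) = 138/13; row 3: entry -4/5 ≤ 0. Minimum is 6 at row 1 (q leaves); pivot element 2/5.
Divide row 1 by 2/5; eliminate column p from the other rows.
Row 2 update in column s1: -1/5 − (13/5)·(1/2) = -3/2.

-3/2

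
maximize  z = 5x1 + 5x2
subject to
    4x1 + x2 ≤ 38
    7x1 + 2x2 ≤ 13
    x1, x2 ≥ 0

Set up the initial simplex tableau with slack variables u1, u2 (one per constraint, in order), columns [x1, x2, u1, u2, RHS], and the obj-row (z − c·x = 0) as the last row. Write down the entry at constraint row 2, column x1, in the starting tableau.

7

Constraint 2 has coefficient 7 on x1.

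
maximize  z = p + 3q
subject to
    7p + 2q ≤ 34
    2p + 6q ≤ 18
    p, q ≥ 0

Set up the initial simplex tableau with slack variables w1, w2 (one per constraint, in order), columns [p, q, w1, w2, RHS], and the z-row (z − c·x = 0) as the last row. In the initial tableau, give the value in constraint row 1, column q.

Constraint 1 has coefficient 2 on q.

2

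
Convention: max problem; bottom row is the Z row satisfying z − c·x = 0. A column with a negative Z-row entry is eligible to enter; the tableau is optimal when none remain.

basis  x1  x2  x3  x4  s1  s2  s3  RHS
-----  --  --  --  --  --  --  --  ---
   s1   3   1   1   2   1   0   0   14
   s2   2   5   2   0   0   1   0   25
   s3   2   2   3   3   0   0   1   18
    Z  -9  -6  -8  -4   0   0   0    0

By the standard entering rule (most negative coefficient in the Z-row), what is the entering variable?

Negative Z-row entries: x1: -9, x2: -6, x3: -8, x4: -4.
The most negative is -9 in column x1, so x1 enters.

x1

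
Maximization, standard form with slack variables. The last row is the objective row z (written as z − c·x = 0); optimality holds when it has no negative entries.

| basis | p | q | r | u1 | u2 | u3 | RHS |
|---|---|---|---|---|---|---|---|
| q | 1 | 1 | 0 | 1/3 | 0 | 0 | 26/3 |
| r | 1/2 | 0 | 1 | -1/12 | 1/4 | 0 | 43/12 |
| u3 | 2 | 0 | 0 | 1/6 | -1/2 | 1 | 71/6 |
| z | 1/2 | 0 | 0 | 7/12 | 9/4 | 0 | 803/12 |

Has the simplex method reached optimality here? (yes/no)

Every z-row coefficient is ≥ 0, so the tableau is optimal.

yes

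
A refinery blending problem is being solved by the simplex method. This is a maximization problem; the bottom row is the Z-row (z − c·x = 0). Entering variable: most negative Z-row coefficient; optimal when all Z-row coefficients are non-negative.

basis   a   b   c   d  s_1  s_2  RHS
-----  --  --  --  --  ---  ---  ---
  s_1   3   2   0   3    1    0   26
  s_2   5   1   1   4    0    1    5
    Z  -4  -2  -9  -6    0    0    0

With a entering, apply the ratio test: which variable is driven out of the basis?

s_2

Column a entries and ratios — s_1: 26/3 = 26/3; s_2: 5/5 = 1.
Smallest ratio is 1 in the row of s_2, so s_2 leaves.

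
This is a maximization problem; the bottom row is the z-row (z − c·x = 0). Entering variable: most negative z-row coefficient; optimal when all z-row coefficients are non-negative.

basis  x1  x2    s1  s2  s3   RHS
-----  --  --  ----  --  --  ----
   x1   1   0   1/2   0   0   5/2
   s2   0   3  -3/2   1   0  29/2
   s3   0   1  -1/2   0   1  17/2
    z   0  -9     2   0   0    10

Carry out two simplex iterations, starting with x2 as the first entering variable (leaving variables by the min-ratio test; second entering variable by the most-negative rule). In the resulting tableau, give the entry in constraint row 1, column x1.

2

Ratio test on column x2 — row 1: entry 0 ≤ 0; row 2: (29/2)/3 = 29/6; row 3: (17/2)/1 = 17/2. Minimum is 29/6 at row 2 (s2 leaves); pivot element 3.
Divide row 2 by 3; eliminate column x2 from the other rows.
Second iteration: most negative z-row entry is -5/2 in column s1, so s1 enters.
Ratio test on column s1 — row 1: (5/2)/(1/2) = 5; row 2: entry -1/2 ≤ 0; row 3: entry 0 ≤ 0. Minimum is 5 at row 1 (x1 leaves); pivot element 1/2.
Divide row 1 by 1/2; eliminate column s1 from the other rows.
After both pivots, the entry at constraint row 1, column x1 is 2.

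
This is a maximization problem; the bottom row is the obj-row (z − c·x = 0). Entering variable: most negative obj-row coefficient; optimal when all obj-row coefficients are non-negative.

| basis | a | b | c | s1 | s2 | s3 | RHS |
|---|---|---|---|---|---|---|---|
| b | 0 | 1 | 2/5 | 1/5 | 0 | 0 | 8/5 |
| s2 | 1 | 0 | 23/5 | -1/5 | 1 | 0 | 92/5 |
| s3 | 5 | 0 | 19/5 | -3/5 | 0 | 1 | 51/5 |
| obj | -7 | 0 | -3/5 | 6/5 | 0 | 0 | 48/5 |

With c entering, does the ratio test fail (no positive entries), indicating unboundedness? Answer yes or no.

Column c has positive entries in row(s) 1, 2, 3, so the ratio test bounds it — not unbounded.

no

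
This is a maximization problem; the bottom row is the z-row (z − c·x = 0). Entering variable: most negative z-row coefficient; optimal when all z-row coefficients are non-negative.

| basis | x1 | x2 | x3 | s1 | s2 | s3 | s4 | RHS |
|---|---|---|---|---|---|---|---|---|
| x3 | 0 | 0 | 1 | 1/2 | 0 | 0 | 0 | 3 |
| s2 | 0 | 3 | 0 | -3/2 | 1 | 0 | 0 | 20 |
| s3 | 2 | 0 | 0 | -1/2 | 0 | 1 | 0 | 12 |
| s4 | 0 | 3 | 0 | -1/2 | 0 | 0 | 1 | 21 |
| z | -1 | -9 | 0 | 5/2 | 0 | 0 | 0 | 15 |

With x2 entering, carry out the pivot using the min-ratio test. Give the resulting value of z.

75

Ratio test on column x2 — row 1: entry 0 ≤ 0; row 2: 20/3 = 20/3; row 3: entry 0 ≤ 0; row 4: 21/3 = 7. Minimum is 20/3 at row 2 (s2 leaves); pivot element 3.
Pivot on row 2; the z-row RHS becomes 15 − (-9)·(20/3) = 75.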